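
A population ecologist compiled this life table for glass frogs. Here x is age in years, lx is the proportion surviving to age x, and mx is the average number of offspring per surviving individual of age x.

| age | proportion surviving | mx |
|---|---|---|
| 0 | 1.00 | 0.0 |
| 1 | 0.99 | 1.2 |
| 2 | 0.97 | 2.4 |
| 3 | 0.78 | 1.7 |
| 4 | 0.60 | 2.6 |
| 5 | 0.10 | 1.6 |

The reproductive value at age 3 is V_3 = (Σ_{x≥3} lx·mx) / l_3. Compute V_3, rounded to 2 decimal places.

lx·mx for x ≥ 3: 1.326, 1.56, 0.16 → sum = 3.046
V_3 = 3.046 / l_3 = 3.046 / 0.78 = 3.905128… → 3.91

3.91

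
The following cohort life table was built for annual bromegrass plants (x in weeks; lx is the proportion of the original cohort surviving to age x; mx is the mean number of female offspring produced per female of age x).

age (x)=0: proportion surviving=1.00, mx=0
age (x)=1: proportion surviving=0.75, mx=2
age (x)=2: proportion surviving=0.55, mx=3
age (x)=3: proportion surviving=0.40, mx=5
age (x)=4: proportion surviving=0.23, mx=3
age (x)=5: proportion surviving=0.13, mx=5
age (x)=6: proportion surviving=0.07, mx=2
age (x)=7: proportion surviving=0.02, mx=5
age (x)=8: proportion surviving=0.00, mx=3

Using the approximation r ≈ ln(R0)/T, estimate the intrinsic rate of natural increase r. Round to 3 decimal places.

R0 = Σ lx·mx = 0 + 1.5 + 1.65 + 2 + 0.69 + 0.65 + 0.14 + 0.1 + 0 = 6.73
Σ x·lx·mx = 18.35; T = 18.35/6.73 = 2.7266…
r ≈ ln(R0)/T = ln(6.73)/2.7266… = 0.69925… → 0.699

0.699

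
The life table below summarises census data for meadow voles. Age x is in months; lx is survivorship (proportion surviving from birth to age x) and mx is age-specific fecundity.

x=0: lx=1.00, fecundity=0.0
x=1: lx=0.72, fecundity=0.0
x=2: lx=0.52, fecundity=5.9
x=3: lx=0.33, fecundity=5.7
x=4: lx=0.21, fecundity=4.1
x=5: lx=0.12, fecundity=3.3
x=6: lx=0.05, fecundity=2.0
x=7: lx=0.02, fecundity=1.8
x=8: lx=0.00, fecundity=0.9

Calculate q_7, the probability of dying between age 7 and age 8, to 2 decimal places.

1.00

q_7 = (l_7 − l_8) / l_7 = (0.02 − 0) / 0.02
     = 0.02 / 0.02 = 1 → 1.00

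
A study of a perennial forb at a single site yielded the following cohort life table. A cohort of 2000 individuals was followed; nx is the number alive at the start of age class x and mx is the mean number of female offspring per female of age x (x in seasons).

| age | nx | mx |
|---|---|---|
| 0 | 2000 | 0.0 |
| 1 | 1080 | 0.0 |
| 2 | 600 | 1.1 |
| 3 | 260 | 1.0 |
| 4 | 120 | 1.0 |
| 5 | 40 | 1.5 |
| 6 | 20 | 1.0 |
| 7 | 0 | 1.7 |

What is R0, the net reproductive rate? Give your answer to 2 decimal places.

0.56

lx = nx/n0 = nx/2000: 1, 0.54, 0.3, 0.13, 0.06, 0.02, 0.01, 0
lx·mx by age: 0, 0, 0.33, 0.13, 0.06, 0.03, 0.01, 0
R0 = Σ lx·mx = 0.56 → 0.56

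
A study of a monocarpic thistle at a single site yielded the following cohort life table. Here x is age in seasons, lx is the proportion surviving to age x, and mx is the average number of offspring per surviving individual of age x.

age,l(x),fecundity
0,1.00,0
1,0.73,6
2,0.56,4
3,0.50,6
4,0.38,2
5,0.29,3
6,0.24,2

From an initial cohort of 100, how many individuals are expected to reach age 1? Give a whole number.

Expected survivors = N0 · l_1 = 100 × 0.73 = 73 → 73

73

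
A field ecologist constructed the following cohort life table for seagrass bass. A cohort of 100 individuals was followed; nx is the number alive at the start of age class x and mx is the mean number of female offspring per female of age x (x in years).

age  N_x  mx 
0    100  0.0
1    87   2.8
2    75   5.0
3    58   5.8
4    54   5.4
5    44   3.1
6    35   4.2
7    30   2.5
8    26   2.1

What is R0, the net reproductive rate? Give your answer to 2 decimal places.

lx = nx/n0 = nx/100: 1, 0.87, 0.75, 0.58, 0.54, 0.44, 0.35, 0.3, 0.26
lx·mx by age: 0, 2.436, 3.75, 3.364, 2.916, 1.364, 1.47, 0.75, 0.546
R0 = Σ lx·mx = 16.596 → 16.60

16.60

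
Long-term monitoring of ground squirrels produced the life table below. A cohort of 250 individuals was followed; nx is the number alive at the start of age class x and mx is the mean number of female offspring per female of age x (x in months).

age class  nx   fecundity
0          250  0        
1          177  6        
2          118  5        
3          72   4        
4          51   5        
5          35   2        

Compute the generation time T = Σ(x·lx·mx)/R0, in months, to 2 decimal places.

1.98

lx = nx/n0 = nx/250: 1, 0.708, 0.472, 0.288, 0.204, 0.14
lx·mx: 0, 4.248, 2.36, 1.152, 1.02, 0.28 → R0 = 9.06
x·lx·mx: 0, 4.248, 4.72, 3.456, 4.08, 1.4 → Σ = 17.904
T = 17.904 / 9.06 = 1.976159… → 1.98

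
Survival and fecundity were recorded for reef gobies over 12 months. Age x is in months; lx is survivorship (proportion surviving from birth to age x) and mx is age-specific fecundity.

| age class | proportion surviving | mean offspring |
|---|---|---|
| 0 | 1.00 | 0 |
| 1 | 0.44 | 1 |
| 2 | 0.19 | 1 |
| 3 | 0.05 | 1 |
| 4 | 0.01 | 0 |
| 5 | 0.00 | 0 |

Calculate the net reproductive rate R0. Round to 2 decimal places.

lx·mx by age: 0, 0.44, 0.19, 0.05, 0, 0
R0 = Σ lx·mx = 0.68 → 0.68

0.68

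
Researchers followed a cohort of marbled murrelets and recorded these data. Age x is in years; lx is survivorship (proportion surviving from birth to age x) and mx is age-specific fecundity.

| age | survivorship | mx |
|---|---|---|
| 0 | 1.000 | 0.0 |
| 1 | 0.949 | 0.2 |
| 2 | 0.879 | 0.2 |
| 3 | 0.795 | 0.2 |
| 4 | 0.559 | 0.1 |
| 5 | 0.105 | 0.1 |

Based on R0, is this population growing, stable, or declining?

declining

R0 = Σ lx·mx = 0 + 0.1898 + 0.1758 + 0.159 + 0.0559 + 0.0105 = 0.591
R0 < 1, so the population is declining.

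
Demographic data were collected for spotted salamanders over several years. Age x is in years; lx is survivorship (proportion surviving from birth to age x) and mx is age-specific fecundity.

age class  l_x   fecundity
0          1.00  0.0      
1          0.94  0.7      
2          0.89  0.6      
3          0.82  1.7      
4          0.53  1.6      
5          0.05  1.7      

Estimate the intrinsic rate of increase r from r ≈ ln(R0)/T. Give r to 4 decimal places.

R0 = Σ lx·mx = 0 + 0.658 + 0.534 + 1.394 + 0.848 + 0.085 = 3.519
Σ x·lx·mx = 9.725; T = 9.725/3.519 = 2.76357…
r ≈ ln(R0)/T = ln(3.519)/2.76357… = 0.455272… → 0.4553

0.4553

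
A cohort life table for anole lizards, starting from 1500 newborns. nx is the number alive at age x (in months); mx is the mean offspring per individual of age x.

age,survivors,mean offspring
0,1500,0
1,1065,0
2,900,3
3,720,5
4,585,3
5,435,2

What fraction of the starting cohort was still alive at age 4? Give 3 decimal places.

0.390

l_4 = n_4/n_0 = 585/1500 = 0.39 → 0.390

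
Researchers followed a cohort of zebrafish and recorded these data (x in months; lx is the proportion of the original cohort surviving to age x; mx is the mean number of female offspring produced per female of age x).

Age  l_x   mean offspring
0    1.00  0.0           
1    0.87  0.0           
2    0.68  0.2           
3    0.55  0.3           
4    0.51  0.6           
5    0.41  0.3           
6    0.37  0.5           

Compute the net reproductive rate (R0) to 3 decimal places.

lx·mx by age: 0, 0, 0.136, 0.165, 0.306, 0.123, 0.185
R0 = Σ lx·mx = 0.915 → 0.915

0.915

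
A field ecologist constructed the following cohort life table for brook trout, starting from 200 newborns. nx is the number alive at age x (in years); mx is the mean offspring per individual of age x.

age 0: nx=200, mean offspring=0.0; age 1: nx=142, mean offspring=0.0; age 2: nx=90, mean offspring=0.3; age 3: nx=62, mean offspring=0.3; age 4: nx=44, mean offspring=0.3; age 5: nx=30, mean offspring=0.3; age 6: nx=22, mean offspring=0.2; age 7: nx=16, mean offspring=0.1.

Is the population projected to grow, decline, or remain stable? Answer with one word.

declining

lx = nx/n0 = nx/200: 1, 0.71, 0.45, 0.31, 0.22, 0.15, 0.11, 0.08
R0 = Σ lx·mx = 0 + 0 + 0.135 + 0.093 + 0.066 + 0.045 + 0.022 + 0.008 = 0.369
R0 < 1, so the population is declining.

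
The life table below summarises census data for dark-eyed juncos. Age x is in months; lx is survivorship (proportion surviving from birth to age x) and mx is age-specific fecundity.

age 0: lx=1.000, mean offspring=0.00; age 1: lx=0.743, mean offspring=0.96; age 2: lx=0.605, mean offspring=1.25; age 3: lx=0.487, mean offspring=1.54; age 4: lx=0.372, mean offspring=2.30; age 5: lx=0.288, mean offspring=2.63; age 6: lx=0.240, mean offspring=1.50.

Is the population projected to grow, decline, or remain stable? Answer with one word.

R0 = Σ lx·mx = 0 + 0.71328 + 0.75625 + 0.74998 + 0.8556 + 0.75744 + 0.36 = 4.19255
R0 > 1, so the population is growing.

growing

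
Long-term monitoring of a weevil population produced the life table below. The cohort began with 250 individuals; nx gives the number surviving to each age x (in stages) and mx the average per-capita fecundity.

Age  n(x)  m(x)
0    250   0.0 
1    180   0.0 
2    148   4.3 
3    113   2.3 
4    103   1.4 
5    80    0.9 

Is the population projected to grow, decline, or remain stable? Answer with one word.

growing

lx = nx/n0 = nx/250: 1, 0.72, 0.592, 0.452, 0.412, 0.32
R0 = Σ lx·mx = 0 + 0 + 2.5456 + 1.0396 + 0.5768 + 0.288 = 4.45
R0 > 1, so the population is growing.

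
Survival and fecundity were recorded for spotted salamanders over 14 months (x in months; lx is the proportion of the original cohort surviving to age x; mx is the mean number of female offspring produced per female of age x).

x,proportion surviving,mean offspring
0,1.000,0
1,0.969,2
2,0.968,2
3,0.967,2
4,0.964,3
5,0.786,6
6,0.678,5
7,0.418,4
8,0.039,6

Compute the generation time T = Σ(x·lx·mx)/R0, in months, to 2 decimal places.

lx·mx: 0, 1.938, 1.936, 1.934, 2.892, 4.716, 3.39, 1.672, 0.234 → R0 = 18.712
x·lx·mx: 0, 1.938, 3.872, 5.802, 11.568, 23.58, 20.34, 11.704, 1.872 → Σ = 80.676
T = 80.676 / 18.712 = 4.311458… → 4.31

4.31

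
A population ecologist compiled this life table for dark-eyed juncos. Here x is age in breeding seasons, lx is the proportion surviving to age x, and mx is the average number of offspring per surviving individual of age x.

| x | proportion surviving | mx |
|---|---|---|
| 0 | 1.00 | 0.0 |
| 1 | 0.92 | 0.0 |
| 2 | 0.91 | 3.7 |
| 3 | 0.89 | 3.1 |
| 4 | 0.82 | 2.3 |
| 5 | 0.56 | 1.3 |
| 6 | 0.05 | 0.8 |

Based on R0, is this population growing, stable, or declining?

R0 = Σ lx·mx = 0 + 0 + 3.367 + 2.759 + 1.886 + 0.728 + 0.04 = 8.78
R0 > 1, so the population is growing.

growing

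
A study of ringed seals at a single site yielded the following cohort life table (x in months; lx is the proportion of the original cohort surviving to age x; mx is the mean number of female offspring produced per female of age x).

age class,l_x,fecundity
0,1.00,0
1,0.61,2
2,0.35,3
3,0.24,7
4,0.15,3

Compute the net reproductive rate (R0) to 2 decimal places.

4.40

lx·mx by age: 0, 1.22, 1.05, 1.68, 0.45
R0 = Σ lx·mx = 4.4 → 4.40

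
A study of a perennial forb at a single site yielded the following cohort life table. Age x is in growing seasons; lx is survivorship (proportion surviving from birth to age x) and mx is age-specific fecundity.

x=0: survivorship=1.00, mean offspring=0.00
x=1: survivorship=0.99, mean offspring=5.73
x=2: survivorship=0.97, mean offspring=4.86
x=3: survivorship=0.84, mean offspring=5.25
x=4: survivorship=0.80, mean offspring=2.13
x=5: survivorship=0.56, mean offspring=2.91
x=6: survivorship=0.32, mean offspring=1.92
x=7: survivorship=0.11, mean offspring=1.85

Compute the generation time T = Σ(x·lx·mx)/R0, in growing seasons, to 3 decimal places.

lx·mx: 0, 5.6727, 4.7142, 4.41, 1.704, 1.6296, 0.6144, 0.2035 → R0 = 18.9484
x·lx·mx: 0, 5.6727, 9.4284, 13.23, 6.816, 8.148, 3.6864, 1.4245 → Σ = 48.406
T = 48.406 / 18.9484 = 2.554622… → 2.555

2.555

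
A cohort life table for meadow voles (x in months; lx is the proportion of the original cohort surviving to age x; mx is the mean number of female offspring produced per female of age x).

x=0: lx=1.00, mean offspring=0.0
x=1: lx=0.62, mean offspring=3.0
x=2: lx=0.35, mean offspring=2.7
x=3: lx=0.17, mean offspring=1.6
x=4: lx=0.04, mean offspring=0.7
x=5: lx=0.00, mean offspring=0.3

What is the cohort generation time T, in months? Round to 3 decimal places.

lx·mx: 0, 1.86, 0.945, 0.272, 0.028, 0 → R0 = 3.105
x·lx·mx: 0, 1.86, 1.89, 0.816, 0.112, 0 → Σ = 4.678
T = 4.678 / 3.105 = 1.506602… → 1.507

1.507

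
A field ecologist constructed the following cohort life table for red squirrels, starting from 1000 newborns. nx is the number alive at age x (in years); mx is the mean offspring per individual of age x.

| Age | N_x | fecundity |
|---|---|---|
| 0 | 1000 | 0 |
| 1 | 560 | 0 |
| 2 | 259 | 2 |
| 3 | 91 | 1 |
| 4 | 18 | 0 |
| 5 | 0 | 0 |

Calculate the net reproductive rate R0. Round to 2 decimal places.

lx = nx/n0 = nx/1000: 1, 0.56, 0.259, 0.091, 0.018, 0
lx·mx by age: 0, 0, 0.518, 0.091, 0, 0
R0 = Σ lx·mx = 0.609 → 0.61

0.61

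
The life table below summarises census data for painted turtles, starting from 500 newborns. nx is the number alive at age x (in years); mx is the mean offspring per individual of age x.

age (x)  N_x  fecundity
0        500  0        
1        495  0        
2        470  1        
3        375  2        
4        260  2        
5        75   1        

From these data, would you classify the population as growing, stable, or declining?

growing

lx = nx/n0 = nx/500: 1, 0.99, 0.94, 0.75, 0.52, 0.15
R0 = Σ lx·mx = 0 + 0 + 0.94 + 1.5 + 1.04 + 0.15 = 3.63
R0 > 1, so the population is growing.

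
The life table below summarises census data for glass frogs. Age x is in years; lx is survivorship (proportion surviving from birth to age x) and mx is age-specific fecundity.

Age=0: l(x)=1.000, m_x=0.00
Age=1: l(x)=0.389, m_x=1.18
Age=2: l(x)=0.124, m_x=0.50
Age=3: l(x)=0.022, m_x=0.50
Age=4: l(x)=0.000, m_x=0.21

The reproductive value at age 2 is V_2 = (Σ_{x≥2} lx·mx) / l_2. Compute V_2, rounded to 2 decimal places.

lx·mx for x ≥ 2: 0.062, 0.011, 0 → sum = 0.073
V_2 = 0.073 / l_2 = 0.073 / 0.124 = 0.58871… → 0.59

0.59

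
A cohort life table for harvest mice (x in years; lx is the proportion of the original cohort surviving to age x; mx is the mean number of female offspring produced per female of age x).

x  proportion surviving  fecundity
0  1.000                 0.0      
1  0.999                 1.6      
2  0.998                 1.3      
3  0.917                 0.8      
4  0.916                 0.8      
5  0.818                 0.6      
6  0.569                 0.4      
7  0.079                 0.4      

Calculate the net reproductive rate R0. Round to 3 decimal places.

5.112

lx·mx by age: 0, 1.5984, 1.2974, 0.7336, 0.7328, 0.4908, 0.2276, 0.0316
R0 = Σ lx·mx = 5.1122 → 5.112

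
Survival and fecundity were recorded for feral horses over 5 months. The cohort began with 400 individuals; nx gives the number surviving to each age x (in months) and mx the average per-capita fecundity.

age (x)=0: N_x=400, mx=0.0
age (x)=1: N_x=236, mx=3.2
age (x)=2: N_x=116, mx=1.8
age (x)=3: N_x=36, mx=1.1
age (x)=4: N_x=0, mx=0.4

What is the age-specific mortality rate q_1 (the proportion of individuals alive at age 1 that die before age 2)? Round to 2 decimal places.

0.51

lx = nx/n0 = nx/400: 1, 0.59, 0.29, 0.09, 0
q_1 = (l_1 − l_2) / l_1 = (0.59 − 0.29) / 0.59
     = 0.3 / 0.59 = 0.508475… → 0.51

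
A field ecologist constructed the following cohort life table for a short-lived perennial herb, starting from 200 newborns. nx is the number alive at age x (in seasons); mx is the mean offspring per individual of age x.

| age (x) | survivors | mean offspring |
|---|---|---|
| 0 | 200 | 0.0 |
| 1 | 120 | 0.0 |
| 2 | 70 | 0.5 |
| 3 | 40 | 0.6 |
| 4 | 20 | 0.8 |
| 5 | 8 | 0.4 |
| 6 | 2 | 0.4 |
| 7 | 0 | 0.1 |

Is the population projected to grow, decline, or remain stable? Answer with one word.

lx = nx/n0 = nx/200: 1, 0.6, 0.35, 0.2, 0.1, 0.04, 0.01, 0
R0 = Σ lx·mx = 0 + 0 + 0.175 + 0.12 + 0.08 + 0.016 + 0.004 + 0 = 0.395
R0 < 1, so the population is declining.

declining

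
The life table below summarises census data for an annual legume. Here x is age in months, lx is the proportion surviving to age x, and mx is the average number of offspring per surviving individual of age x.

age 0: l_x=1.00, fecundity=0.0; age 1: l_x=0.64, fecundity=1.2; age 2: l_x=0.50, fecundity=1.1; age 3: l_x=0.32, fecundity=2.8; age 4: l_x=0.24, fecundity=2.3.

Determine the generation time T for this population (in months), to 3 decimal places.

lx·mx: 0, 0.768, 0.55, 0.896, 0.552 → R0 = 2.766
x·lx·mx: 0, 0.768, 1.1, 2.688, 2.208 → Σ = 6.764
T = 6.764 / 2.766 = 2.445409… → 2.445

2.445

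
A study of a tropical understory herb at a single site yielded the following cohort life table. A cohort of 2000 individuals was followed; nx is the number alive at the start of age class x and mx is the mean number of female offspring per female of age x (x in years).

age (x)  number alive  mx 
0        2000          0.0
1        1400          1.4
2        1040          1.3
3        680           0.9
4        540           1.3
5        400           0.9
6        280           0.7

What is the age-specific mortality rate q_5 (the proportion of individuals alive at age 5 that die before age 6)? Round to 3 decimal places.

0.300

lx = nx/n0 = nx/2000: 1, 0.7, 0.52, 0.34, 0.27, 0.2, 0.14
q_5 = (l_5 − l_6) / l_5 = (0.2 − 0.14) / 0.2
     = 0.06 / 0.2 = 0.3 → 0.300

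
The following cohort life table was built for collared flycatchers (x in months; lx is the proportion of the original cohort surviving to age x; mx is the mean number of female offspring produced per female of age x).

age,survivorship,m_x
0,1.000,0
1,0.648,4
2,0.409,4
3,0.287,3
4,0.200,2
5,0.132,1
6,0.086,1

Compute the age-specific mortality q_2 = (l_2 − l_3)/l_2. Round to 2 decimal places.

0.30

q_2 = (l_2 − l_3) / l_2 = (0.409 − 0.287) / 0.409
     = 0.122 / 0.409 = 0.298289… → 0.30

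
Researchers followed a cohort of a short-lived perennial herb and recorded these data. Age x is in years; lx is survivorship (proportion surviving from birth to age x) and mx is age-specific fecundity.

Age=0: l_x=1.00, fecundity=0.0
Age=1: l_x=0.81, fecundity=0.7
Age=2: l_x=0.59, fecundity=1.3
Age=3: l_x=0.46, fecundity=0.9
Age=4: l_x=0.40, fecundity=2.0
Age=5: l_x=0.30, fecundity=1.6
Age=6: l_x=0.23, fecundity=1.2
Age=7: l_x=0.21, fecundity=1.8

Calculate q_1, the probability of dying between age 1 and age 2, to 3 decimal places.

0.272

q_1 = (l_1 − l_2) / l_1 = (0.81 − 0.59) / 0.81
     = 0.22 / 0.81 = 0.271605… → 0.272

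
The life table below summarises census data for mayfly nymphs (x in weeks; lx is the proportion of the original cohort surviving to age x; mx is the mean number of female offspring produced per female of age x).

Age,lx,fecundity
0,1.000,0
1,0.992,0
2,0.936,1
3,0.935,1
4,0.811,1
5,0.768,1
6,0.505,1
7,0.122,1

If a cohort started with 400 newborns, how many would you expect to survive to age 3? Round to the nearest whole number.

374

Expected survivors = N0 · l_3 = 400 × 0.935 = 374 → 374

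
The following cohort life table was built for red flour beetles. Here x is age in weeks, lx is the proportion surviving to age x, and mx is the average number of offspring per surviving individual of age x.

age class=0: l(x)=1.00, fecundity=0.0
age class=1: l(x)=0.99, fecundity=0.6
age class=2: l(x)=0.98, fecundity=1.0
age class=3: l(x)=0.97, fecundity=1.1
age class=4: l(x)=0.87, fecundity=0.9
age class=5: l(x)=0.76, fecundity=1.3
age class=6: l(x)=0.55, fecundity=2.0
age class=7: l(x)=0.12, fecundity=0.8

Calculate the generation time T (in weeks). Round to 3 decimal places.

3.762

lx·mx: 0, 0.594, 0.98, 1.067, 0.783, 0.988, 1.1, 0.096 → R0 = 5.608
x·lx·mx: 0, 0.594, 1.96, 3.201, 3.132, 4.94, 6.6, 0.672 → Σ = 21.099
T = 21.099 / 5.608 = 3.762304… → 3.762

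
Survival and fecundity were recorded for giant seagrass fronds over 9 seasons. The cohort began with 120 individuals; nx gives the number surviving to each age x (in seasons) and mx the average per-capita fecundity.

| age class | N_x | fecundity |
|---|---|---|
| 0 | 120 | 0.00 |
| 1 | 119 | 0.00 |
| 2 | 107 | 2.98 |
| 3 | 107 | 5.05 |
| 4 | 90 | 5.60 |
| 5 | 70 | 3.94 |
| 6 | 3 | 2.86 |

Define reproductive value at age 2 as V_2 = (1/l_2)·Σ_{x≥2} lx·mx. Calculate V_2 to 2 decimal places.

lx = nx/n0 = nx/120: 1, 0.99167…, 0.89167…, 0.89167…, 0.75, 0.58333…, 0.025
lx·mx for x ≥ 2: 2.657167…, 4.502917…, 4.2, 2.298333…, 0.0715 → sum = 13.729917…
V_2 = 13.729917… / l_2 = 13.729917… / 0.891667… = 15.398037… → 15.40

15.40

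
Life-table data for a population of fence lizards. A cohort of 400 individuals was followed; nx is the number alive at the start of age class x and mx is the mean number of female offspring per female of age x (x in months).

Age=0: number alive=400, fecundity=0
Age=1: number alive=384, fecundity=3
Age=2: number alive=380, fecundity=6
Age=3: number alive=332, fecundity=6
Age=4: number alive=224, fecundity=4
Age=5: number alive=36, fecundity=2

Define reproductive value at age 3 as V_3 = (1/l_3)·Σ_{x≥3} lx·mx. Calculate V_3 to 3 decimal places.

lx = nx/n0 = nx/400: 1, 0.96, 0.95, 0.83, 0.56, 0.09
lx·mx for x ≥ 3: 4.98, 2.24, 0.18 → sum = 7.4
V_3 = 7.4 / l_3 = 7.4 / 0.83 = 8.915663… → 8.916

8.916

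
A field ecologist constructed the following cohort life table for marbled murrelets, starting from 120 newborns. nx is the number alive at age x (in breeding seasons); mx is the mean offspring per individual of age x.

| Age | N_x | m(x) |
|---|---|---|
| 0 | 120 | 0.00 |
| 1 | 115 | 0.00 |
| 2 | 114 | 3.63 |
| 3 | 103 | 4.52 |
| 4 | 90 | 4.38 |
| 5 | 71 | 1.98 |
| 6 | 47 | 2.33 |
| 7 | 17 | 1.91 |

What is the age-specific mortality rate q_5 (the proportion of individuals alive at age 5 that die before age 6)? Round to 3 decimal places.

lx = nx/n0 = nx/120: 1, 0.95833…, 0.95, 0.85833…, 0.75, 0.59167…, 0.39167…, 0.14167…
q_5 = (l_5 − l_6) / l_5 = (0.591667… − 0.391667…) / 0.591667…
     = 0.2… / 0.591667… = 0.338028… → 0.338

0.338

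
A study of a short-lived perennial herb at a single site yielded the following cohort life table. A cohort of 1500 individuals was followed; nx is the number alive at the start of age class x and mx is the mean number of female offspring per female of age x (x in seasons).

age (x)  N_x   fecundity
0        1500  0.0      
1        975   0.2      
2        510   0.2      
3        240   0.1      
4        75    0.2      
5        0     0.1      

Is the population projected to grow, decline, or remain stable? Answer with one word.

declining

lx = nx/n0 = nx/1500: 1, 0.65, 0.34, 0.16, 0.05, 0
R0 = Σ lx·mx = 0 + 0.13 + 0.068 + 0.016 + 0.01 + 0 = 0.224
R0 < 1, so the population is declining.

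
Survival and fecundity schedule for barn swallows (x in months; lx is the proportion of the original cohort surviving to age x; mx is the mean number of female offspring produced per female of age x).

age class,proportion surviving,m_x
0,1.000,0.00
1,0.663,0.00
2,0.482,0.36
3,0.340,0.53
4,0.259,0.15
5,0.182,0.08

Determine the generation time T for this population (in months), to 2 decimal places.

lx·mx: 0, 0, 0.17352, 0.1802, 0.03885, 0.01456 → R0 = 0.40713
x·lx·mx: 0, 0, 0.34704, 0.5406, 0.1554, 0.0728 → Σ = 1.11584
T = 1.11584 / 0.40713 = 2.740746… → 2.74

2.74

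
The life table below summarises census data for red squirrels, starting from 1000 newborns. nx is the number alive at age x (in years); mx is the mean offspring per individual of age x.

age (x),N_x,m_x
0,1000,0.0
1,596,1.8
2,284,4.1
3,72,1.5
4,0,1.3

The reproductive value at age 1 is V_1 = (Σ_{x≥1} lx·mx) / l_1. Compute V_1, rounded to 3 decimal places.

lx = nx/n0 = nx/1000: 1, 0.596, 0.284, 0.072, 0
lx·mx for x ≥ 1: 1.0728, 1.1644, 0.108, 0 → sum = 2.3452
V_1 = 2.3452 / l_1 = 2.3452 / 0.596 = 3.934899… → 3.935

3.935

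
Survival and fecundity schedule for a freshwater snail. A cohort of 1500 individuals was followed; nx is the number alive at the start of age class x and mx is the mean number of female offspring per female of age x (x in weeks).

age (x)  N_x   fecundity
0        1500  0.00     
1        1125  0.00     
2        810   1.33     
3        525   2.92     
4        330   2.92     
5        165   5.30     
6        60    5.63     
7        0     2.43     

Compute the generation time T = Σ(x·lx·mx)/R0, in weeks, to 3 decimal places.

lx = nx/n0 = nx/1500: 1, 0.75, 0.54, 0.35, 0.22, 0.11, 0.04, 0
lx·mx: 0, 0, 0.7182, 1.022, 0.6424, 0.583, 0.2252, 0 → R0 = 3.1908
x·lx·mx: 0, 0, 1.4364, 3.066, 2.5696, 2.915, 1.3512, 0 → Σ = 11.3382
T = 11.3382 / 3.1908 = 3.553404… → 3.553

3.553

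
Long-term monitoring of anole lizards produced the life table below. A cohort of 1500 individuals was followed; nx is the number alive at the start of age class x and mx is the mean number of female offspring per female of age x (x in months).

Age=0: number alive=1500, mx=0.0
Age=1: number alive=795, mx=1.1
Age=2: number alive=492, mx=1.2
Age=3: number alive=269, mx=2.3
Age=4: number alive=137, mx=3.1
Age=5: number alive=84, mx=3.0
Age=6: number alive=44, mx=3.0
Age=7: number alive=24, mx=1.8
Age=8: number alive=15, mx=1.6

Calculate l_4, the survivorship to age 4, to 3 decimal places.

0.091

l_4 = n_4/n_0 = 137/1500 = 0.091333… → 0.091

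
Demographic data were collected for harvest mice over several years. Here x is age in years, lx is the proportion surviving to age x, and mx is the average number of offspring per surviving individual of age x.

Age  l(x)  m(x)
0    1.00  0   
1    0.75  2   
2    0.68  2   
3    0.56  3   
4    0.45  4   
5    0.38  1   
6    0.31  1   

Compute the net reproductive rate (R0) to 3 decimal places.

lx·mx by age: 0, 1.5, 1.36, 1.68, 1.8, 0.38, 0.31
R0 = Σ lx·mx = 7.03 → 7.030

7.030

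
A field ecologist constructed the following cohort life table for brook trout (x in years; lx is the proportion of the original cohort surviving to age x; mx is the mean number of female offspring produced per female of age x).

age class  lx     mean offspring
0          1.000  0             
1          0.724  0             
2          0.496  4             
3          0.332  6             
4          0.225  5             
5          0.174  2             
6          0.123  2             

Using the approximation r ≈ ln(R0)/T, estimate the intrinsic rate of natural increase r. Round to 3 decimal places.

R0 = Σ lx·mx = 0 + 0 + 1.984 + 1.992 + 1.125 + 0.348 + 0.246 = 5.695
Σ x·lx·mx = 17.66; T = 17.66/5.695 = 3.10097…
r ≈ ln(R0)/T = ln(5.695)/3.10097… = 0.56098… → 0.561

0.561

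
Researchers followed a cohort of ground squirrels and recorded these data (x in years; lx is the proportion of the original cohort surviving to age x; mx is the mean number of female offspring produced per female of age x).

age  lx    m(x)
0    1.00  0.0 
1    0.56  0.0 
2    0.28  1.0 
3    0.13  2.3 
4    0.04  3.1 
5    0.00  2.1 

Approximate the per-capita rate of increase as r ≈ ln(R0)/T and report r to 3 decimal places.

-0.127

R0 = Σ lx·mx = 0 + 0 + 0.28 + 0.299 + 0.124 + 0 = 0.703
Σ x·lx·mx = 1.953; T = 1.953/0.703 = 2.77809…
r ≈ ln(R0)/T = ln(0.703)/2.77809… = -0.12685… → -0.127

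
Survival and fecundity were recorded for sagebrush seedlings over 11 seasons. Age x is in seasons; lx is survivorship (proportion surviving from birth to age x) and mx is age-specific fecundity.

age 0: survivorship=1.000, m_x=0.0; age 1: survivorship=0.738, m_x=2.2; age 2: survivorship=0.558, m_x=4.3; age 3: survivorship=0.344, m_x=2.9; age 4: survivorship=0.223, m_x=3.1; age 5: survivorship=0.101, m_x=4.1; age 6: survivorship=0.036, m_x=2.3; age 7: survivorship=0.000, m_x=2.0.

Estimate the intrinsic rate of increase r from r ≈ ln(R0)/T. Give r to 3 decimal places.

R0 = Σ lx·mx = 0 + 1.6236 + 2.3994 + 0.9976 + 0.6913 + 0.4141 + 0.0828 + 0 = 6.2088
Σ x·lx·mx = 14.7477; T = 14.7477/6.2088 = 2.37529…
r ≈ ln(R0)/T = ln(6.2088)/2.37529… = 0.76873… → 0.769

0.769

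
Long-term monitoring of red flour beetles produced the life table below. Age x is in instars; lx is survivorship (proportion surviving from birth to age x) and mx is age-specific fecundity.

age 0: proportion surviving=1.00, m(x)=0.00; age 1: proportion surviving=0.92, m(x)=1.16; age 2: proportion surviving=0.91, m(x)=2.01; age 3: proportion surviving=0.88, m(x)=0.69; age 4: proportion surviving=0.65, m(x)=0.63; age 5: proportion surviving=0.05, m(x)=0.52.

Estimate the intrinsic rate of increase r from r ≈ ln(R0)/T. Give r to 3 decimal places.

0.649

R0 = Σ lx·mx = 0 + 1.0672 + 1.8291 + 0.6072 + 0.4095 + 0.026 = 3.939
Σ x·lx·mx = 8.315; T = 8.315/3.939 = 2.11094…
r ≈ ln(R0)/T = ln(3.939)/2.11094… = 0.64944… → 0.649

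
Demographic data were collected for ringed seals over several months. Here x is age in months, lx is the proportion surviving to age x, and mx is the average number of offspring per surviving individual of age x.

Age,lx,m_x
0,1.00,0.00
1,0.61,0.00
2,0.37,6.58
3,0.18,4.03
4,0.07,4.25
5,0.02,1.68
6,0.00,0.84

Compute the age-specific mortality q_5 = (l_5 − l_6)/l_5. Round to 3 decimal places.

q_5 = (l_5 − l_6) / l_5 = (0.02 − 0) / 0.02
     = 0.02 / 0.02 = 1 → 1.000

1.000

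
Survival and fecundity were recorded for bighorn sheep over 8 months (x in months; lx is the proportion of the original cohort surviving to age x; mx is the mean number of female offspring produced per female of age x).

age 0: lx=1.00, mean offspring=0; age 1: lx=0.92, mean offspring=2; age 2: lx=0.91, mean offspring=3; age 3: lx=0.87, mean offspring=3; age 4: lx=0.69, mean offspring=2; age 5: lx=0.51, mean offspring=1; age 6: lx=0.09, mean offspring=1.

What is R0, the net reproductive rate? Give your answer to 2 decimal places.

9.16

lx·mx by age: 0, 1.84, 2.73, 2.61, 1.38, 0.51, 0.09
R0 = Σ lx·mx = 9.16 → 9.16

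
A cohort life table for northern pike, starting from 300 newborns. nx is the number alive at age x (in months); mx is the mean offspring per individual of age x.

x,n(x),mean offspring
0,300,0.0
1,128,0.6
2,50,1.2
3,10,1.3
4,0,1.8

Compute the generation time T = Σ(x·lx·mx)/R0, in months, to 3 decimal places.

lx = nx/n0 = nx/300: 1, 0.42667…, 0.16667…, 0.03333…, 0
lx·mx: 0, 0.256…, 0.2…, 0.043333…, 0 → R0 = 0.499333…
x·lx·mx: 0, 0.256…, 0.4…, 0.13…, 0 → Σ = 0.786…
T = 0.786… / 0.499333… = 1.574099… → 1.574

1.574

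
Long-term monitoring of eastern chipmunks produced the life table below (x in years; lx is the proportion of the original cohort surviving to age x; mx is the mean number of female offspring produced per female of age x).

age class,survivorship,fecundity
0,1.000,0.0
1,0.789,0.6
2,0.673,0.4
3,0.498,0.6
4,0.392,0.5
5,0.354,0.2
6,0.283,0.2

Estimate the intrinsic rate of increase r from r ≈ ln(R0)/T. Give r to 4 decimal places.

R0 = Σ lx·mx = 0 + 0.4734 + 0.2692 + 0.2988 + 0.196 + 0.0708 + 0.0566 = 1.3648
Σ x·lx·mx = 3.3858; T = 3.3858/1.3648 = 2.4808…
r ≈ ln(R0)/T = ln(1.3648)/2.4808… = 0.125366… → 0.1254

0.1254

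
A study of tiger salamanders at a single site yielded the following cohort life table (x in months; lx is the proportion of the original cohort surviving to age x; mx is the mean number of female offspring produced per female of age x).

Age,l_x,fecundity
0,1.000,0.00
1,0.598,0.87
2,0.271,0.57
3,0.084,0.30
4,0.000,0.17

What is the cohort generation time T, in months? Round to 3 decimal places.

lx·mx: 0, 0.52026, 0.15447, 0.0252, 0 → R0 = 0.69993
x·lx·mx: 0, 0.52026, 0.30894, 0.0756, 0 → Σ = 0.9048
T = 0.9048 / 0.69993 = 1.292701… → 1.293

1.293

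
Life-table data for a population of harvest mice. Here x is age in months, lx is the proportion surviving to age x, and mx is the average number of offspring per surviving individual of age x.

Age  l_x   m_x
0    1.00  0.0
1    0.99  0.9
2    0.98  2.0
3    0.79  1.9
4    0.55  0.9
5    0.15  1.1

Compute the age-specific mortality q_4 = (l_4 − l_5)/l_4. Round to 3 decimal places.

0.727

q_4 = (l_4 − l_5) / l_4 = (0.55 − 0.15) / 0.55
     = 0.4 / 0.55 = 0.727273… → 0.727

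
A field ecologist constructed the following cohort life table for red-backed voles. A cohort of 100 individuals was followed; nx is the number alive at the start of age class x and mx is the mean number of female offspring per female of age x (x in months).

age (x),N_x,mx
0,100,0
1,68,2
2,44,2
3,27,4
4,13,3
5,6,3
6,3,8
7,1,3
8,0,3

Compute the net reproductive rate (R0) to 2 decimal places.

lx = nx/n0 = nx/100: 1, 0.68, 0.44, 0.27, 0.13, 0.06, 0.03, 0.01, 0
lx·mx by age: 0, 1.36, 0.88, 1.08, 0.39, 0.18, 0.24, 0.03, 0
R0 = Σ lx·mx = 4.16 → 4.16

4.16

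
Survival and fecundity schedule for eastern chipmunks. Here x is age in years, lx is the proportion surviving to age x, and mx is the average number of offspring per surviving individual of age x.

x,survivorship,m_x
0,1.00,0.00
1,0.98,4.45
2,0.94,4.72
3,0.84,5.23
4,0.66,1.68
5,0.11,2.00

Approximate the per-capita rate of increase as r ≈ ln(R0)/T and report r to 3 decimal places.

R0 = Σ lx·mx = 0 + 4.361 + 4.4368 + 4.3932 + 1.1088 + 0.22 = 14.5198
Σ x·lx·mx = 31.9494; T = 31.9494/14.5198 = 2.2004…
r ≈ ln(R0)/T = ln(14.5198)/2.2004… = 1.21592… → 1.216

1.216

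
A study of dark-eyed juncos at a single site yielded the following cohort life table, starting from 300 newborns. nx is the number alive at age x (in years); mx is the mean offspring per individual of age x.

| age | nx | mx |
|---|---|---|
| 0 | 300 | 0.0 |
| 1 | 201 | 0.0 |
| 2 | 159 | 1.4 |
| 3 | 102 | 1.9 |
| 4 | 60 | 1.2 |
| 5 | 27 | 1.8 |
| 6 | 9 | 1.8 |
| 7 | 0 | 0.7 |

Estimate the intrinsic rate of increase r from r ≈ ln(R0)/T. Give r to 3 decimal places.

0.205

lx = nx/n0 = nx/300: 1, 0.67, 0.53, 0.34, 0.2, 0.09, 0.03, 0
R0 = Σ lx·mx = 0 + 0 + 0.742 + 0.646 + 0.24 + 0.162 + 0.054 + 0 = 1.844
Σ x·lx·mx = 5.516; T = 5.516/1.844 = 2.99132…
r ≈ ln(R0)/T = ln(1.844)/2.99132… = 0.20457… → 0.205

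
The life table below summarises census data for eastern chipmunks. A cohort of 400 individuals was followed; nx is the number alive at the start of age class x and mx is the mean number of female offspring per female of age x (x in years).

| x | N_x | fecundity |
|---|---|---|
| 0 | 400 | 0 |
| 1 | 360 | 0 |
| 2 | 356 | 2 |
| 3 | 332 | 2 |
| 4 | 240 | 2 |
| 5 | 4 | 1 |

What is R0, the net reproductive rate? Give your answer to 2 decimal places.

lx = nx/n0 = nx/400: 1, 0.9, 0.89, 0.83, 0.6, 0.01
lx·mx by age: 0, 0, 1.78, 1.66, 1.2, 0.01
R0 = Σ lx·mx = 4.65 → 4.65

4.65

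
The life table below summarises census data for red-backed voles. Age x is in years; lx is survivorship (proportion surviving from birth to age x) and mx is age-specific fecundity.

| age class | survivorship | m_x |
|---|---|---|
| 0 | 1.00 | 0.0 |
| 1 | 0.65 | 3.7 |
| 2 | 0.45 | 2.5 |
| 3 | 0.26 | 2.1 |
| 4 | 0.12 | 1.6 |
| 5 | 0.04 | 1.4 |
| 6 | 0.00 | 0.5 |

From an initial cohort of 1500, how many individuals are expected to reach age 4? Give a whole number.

180

Expected survivors = N0 · l_4 = 1500 × 0.12 = 180 → 180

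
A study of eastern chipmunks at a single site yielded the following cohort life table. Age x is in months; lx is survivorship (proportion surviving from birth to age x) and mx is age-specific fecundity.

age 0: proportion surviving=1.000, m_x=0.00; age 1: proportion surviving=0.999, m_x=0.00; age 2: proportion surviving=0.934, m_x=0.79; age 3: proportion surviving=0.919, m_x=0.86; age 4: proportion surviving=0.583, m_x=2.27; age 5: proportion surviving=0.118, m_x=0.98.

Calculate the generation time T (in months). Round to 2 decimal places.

3.28

lx·mx: 0, 0, 0.73786, 0.79034, 1.32341, 0.11564 → R0 = 2.96725
x·lx·mx: 0, 0, 1.47572, 2.37102, 5.29364, 0.5782 → Σ = 9.71858
T = 9.71858 / 2.96725 = 3.275282… → 3.28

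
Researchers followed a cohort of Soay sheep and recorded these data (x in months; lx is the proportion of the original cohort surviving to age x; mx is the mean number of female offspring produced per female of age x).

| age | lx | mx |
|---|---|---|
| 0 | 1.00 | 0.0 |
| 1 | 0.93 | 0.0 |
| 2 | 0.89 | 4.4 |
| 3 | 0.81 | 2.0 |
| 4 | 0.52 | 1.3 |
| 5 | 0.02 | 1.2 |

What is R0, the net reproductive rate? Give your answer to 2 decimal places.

6.24

lx·mx by age: 0, 0, 3.916, 1.62, 0.676, 0.024
R0 = Σ lx·mx = 6.236 → 6.24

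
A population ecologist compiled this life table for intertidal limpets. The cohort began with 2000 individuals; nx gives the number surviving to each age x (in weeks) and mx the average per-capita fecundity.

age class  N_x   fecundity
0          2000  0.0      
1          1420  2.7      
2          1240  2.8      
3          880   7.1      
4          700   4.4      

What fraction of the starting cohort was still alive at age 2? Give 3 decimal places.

l_2 = n_2/n_0 = 1240/2000 = 0.62 → 0.620

0.620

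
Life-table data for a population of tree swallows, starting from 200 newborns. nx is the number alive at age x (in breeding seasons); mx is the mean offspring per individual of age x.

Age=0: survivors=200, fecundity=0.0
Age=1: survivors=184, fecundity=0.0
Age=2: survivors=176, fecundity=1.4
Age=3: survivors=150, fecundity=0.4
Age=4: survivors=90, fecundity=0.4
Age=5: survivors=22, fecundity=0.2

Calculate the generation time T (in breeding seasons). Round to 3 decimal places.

lx = nx/n0 = nx/200: 1, 0.92, 0.88, 0.75, 0.45, 0.11
lx·mx: 0, 0, 1.232, 0.3, 0.18, 0.022 → R0 = 1.734
x·lx·mx: 0, 0, 2.464, 0.9, 0.72, 0.11 → Σ = 4.194
T = 4.194 / 1.734 = 2.418685… → 2.419

2.419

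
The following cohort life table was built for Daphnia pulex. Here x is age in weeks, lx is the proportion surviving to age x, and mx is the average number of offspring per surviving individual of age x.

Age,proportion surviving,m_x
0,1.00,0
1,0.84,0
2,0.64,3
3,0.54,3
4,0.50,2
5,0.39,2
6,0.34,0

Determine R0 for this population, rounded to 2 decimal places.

lx·mx by age: 0, 0, 1.92, 1.62, 1, 0.78, 0
R0 = Σ lx·mx = 5.32 → 5.32

5.32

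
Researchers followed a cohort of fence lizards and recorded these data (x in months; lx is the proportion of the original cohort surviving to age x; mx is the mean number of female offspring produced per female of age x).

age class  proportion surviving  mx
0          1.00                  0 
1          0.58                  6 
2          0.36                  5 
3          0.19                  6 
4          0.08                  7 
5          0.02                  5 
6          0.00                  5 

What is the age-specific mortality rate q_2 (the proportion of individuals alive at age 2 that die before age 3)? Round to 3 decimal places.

q_2 = (l_2 − l_3) / l_2 = (0.36 − 0.19) / 0.36
     = 0.17 / 0.36 = 0.472222… → 0.472

0.472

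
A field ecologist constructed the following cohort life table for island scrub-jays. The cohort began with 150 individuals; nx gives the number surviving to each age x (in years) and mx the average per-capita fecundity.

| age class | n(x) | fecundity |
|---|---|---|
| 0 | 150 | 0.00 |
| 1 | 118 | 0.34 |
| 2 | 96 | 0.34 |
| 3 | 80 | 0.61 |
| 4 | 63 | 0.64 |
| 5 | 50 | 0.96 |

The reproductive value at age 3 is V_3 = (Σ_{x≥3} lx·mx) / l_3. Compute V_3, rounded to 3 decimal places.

1.714

lx = nx/n0 = nx/150: 1, 0.78667…, 0.64, 0.53333…, 0.42, 0.33333…
lx·mx for x ≥ 3: 0.325333…, 0.2688, 0.32… → sum = 0.914133…
V_3 = 0.914133… / l_3 = 0.914133… / 0.533333… = 1.714… → 1.714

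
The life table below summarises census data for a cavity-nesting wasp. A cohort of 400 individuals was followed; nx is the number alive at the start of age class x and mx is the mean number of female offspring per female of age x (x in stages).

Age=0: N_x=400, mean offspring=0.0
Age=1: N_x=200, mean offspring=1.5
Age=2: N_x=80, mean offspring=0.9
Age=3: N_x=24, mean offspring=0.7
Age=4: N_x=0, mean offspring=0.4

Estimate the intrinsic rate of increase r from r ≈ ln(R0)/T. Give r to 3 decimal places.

-0.022

lx = nx/n0 = nx/400: 1, 0.5, 0.2, 0.06, 0
R0 = Σ lx·mx = 0 + 0.75 + 0.18 + 0.042 + 0 = 0.972
Σ x·lx·mx = 1.236; T = 1.236/0.972 = 1.2716…
r ≈ ln(R0)/T = ln(0.972)/1.2716… = -0.02233… → -0.022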